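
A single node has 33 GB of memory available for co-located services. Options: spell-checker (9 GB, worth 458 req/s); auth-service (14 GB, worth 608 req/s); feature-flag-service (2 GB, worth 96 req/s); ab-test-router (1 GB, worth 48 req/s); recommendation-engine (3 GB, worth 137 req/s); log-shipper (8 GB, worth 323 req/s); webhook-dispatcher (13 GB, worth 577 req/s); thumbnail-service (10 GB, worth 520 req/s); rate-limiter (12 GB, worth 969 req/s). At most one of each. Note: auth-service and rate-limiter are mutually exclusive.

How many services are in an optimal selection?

Optimal total is 2043.
spell-checker + feature-flag-service + thumbnail-service + rate-limiter hits 2043 at 33 GB.
Every optimal selection uses 4 services.

4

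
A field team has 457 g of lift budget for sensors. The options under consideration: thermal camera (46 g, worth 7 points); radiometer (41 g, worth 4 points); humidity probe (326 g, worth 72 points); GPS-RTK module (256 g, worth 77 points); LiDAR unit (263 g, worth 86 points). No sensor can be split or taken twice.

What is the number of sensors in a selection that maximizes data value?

3

Optimal total is 97.
One optimal bundle: thermal camera + radiometer + LiDAR unit (350 g).
Every optimal selection uses 3 sensors.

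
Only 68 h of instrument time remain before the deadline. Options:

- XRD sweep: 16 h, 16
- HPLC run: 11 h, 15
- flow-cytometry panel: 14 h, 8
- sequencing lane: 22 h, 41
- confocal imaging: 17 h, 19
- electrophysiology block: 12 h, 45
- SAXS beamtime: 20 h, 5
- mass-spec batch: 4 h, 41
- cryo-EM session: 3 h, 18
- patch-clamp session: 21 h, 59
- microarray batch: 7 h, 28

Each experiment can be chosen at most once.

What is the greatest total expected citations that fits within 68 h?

214

The ratio heuristic lands on HPLC run + electrophysiology block + mass-spec batch + cryo-EM session + patch-clamp session + microarray batch (206) but leaves 10 h idle.
The 14 h tied up in HPLC run and cryo-EM session is better spent on sequencing lane — total rises to 214 (66 h).
That's the maximum — no swap from here does better than 214.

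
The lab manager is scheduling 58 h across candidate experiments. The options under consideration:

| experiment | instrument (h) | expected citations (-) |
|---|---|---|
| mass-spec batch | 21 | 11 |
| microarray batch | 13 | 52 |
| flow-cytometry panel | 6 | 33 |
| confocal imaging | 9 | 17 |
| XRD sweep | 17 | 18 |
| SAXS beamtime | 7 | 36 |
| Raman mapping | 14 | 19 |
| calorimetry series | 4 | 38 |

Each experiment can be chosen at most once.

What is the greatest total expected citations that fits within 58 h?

195

Best packing: microarray batch + flow-cytometry panel + confocal imaging + SAXS beamtime + Raman mapping + calorimetry series — 53 h, 195 total.
That's the maximum — no swap from here does better than 195.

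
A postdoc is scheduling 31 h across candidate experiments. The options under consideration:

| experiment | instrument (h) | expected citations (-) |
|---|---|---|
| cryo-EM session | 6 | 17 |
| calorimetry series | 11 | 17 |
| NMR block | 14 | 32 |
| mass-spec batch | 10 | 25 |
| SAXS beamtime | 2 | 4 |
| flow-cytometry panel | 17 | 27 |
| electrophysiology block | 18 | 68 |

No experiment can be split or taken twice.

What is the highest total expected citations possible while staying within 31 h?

97

Filling by ratio: cryo-EM session + SAXS beamtime + electrophysiology block for 89, with 5 h left unused.
Dropping cryo-EM session frees 6 h; slotting in mass-spec batch (10 h) lifts the total to 97 at 30 h.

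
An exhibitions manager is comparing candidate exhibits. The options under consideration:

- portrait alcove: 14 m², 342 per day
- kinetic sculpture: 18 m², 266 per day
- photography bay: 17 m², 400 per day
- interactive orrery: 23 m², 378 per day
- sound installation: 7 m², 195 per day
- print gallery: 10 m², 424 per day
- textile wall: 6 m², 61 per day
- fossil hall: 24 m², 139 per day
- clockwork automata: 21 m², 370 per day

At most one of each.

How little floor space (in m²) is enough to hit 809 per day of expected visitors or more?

27

Look for the lowest-floor combination reaching 809.
photography bay + print gallery reaches 824 using 27 m².
No combination under 27 m² hits 809.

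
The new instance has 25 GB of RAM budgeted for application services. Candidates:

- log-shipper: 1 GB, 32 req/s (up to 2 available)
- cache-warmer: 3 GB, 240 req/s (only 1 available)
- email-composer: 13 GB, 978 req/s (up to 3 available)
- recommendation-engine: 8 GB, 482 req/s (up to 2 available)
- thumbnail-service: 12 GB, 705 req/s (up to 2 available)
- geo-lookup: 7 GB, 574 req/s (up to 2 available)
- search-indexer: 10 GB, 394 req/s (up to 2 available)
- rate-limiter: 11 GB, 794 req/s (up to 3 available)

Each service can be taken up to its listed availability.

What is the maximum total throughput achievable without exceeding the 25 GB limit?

Ranking by ratio (throughput/GB): geo-lookup 82.00, cache-warmer 80.00, email-composer 75.23, rate-limiter 72.18.
Taking the top-ratio services first gives cache-warmer + recommendation-engine + 2×geo-lookup for 1870 (25 GB).
Replace cache-warmer and recommendation-engine with rate-limiter: the trade gains 72 net, giving 1942 at 25 GB.

1942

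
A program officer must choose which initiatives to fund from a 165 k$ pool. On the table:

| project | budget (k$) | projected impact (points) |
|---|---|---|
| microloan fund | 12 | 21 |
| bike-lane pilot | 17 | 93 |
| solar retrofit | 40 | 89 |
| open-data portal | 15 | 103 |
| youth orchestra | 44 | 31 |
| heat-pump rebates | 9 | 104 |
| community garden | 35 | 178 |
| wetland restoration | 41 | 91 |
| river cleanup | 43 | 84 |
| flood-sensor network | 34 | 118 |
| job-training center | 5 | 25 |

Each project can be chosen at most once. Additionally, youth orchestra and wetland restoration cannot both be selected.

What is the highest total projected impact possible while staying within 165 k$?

By projected impact per k$: heat-pump rebates 11.56, open-data portal 6.87, bike-lane pilot 5.47 lead.
Filling by ratio: bike-lane pilot + solar retrofit + open-data portal + heat-pump rebates + community garden + flood-sensor network + job-training center for 710, with 10 k$ left unused.
Dropping solar retrofit frees 40 k$; slotting in wetland restoration (41 k$) lifts the total to 712 at 156 k$.
Runner-up bike-lane pilot + solar retrofit + open-data portal + heat-pump rebates + community garden + flood-sensor network + job-training center tops out at 710.

712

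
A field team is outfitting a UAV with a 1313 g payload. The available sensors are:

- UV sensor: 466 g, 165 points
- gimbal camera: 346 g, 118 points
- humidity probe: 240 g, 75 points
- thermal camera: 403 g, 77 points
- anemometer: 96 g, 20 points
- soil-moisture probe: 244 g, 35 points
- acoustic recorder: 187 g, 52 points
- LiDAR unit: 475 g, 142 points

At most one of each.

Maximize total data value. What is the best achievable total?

425

By data value per g: UV sensor 0.35, gimbal camera 0.34, humidity probe 0.31, LiDAR unit 0.30 lead.
Taking the top-ratio sensors first gives UV sensor + gimbal camera + humidity probe + acoustic recorder for 410 (1239 g).
Dropping humidity probe and acoustic recorder frees 427 g; slotting in LiDAR unit (475 g) lifts the total to 425 at 1287 g.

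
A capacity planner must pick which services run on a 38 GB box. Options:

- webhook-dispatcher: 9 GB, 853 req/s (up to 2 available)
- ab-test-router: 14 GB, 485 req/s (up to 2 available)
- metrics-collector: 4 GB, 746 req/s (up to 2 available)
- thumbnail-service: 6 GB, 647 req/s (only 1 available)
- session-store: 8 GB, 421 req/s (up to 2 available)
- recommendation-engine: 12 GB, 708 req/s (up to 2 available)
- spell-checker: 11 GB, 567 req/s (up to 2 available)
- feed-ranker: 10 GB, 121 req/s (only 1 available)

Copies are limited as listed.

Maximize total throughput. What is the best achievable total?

3906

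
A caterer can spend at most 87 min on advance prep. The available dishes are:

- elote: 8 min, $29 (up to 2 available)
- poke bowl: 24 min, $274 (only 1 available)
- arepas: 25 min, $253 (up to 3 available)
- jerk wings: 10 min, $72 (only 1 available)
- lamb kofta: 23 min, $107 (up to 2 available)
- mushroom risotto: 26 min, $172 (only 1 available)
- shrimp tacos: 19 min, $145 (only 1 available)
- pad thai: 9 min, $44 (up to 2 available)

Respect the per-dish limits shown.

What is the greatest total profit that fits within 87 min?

852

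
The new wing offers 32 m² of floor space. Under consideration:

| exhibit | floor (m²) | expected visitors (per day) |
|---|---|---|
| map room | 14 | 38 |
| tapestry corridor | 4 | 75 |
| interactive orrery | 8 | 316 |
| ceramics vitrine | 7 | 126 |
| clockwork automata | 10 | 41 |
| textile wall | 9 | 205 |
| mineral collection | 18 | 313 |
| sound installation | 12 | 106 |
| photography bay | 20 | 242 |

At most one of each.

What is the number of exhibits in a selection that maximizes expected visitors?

4

The maximum expected visitors within 32 m² is 722.
One optimal bundle: tapestry corridor + interactive orrery + ceramics vitrine + textile wall (28 m²).
All optima have 4 exhibits.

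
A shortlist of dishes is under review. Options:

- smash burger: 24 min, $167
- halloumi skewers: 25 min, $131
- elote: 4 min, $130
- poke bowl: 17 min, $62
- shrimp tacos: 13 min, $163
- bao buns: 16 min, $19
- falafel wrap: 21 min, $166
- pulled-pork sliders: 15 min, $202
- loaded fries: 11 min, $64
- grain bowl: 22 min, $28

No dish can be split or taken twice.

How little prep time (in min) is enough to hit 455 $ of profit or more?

32

Need the lightest bundle worth ≥ 455.
elote + shrimp tacos + pulled-pork sliders: 495 profit at 32 min.
No combination under 32 min hits 455.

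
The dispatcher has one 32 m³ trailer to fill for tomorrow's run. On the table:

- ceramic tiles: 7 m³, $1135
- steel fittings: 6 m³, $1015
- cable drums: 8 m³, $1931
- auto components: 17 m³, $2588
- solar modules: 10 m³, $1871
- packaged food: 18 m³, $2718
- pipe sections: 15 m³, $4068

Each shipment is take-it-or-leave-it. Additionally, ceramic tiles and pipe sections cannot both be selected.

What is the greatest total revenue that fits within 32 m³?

By revenue per m³: pipe sections 271.20, cable drums 241.38, solar modules 187.10, steel fittings 169.17 lead.
Taking steel fittings + cable drums + pipe sections: 29 m³ used, 7014 in revenue.

7014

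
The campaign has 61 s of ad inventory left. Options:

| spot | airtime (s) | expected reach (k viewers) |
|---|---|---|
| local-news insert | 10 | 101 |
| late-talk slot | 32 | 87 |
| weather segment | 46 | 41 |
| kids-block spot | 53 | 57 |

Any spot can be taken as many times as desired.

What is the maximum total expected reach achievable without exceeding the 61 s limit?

606

Best packing: 6×local-news insert — 60 s, 606 total.
No other feasible combination exceeds 606.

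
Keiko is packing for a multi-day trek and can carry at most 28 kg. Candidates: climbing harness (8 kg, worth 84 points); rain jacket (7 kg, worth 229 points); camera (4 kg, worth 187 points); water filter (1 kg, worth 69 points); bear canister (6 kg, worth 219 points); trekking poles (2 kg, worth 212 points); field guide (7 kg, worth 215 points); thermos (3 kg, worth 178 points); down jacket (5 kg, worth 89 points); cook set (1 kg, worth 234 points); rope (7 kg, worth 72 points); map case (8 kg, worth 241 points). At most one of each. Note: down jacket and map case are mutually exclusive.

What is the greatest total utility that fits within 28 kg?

1382

Greedy by ratio would take rain jacket + camera + water filter + bear canister + trekking poles + thermos + cook set: 24 kg used, total 1328.
The 4 kg tied up in camera is better spent on map case — total rises to 1382 (28 kg).
Every other selection either busts 28 kg or breaks a pairing rule or fails to beat 1382.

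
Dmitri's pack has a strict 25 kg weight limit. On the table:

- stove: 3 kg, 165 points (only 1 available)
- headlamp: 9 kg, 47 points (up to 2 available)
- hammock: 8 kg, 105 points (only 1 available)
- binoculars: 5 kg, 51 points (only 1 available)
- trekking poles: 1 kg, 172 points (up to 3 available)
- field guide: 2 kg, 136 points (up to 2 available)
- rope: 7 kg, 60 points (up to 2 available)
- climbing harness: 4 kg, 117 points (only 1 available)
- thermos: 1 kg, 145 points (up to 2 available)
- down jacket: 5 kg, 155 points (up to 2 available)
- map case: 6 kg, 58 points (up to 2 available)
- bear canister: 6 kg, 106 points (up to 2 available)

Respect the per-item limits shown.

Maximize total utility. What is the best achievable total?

Stove + 3×trekking poles + 2×field guide + 2×thermos + 2×down jacket uses 22 of the 25 kg and totals 1553.
Nothing else within 25 kg beats 1553.

1553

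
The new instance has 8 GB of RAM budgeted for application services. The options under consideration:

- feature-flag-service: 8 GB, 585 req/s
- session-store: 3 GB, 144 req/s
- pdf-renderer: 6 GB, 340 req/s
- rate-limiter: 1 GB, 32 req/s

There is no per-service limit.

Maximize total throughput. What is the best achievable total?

585

Ranking by ratio (throughput/GB): feature-flag-service 73.12, pdf-renderer 56.67, session-store 48.00.
The ratio ordering already packs tightly: feature-flag-service, 8 GB, 585.
Every other selection either busts 8 GB or fails to beat 585.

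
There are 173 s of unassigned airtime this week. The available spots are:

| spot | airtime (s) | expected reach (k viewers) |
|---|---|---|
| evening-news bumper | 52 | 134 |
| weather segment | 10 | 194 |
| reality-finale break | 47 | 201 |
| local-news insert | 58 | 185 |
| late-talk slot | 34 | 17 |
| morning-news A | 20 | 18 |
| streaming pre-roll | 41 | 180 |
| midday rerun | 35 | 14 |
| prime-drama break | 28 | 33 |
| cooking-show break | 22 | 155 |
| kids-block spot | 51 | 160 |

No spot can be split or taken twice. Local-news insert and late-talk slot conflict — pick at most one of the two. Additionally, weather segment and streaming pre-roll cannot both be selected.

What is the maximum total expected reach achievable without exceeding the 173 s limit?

Ranking by ratio (expected reach/s): weather segment 19.40, cooking-show break 7.05, streaming pre-roll 4.39, reality-finale break 4.28.
Taking weather segment + reality-finale break + local-news insert + prime-drama break + cooking-show break: 165 s used, 768 in expected reach.

768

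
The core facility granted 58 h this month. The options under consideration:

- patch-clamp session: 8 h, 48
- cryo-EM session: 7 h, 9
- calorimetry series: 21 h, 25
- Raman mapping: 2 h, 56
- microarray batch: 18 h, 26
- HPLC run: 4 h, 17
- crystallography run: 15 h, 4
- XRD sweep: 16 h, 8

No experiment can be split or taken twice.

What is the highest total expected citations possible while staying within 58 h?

Ranking by ratio (expected citations/h): Raman mapping 28.00, patch-clamp session 6.00, HPLC run 4.25.
A density-first pass picks patch-clamp session + cryo-EM session + Raman mapping + microarray batch + HPLC run + XRD sweep — 164 at 55 h.
Dropping cryo-EM session and XRD sweep frees 23 h; slotting in calorimetry series (21 h) lifts the total to 172 at 53 h.
Every other selection either busts 58 h or fails to beat 172.

172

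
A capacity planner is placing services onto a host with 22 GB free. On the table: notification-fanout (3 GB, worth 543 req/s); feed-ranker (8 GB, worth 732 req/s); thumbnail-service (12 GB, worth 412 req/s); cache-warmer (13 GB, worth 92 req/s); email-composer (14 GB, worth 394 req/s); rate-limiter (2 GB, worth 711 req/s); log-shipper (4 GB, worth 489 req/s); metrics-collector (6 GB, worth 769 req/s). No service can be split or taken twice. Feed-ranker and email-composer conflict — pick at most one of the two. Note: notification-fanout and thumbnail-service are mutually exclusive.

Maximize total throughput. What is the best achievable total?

The ratio heuristic lands on notification-fanout + rate-limiter + log-shipper + metrics-collector (2512) but leaves 7 GB idle.
The 4 GB tied up in log-shipper is better spent on feed-ranker — total rises to 2755 (19 GB).
Runner-up feed-ranker + rate-limiter + log-shipper + metrics-collector tops out at 2701.

2755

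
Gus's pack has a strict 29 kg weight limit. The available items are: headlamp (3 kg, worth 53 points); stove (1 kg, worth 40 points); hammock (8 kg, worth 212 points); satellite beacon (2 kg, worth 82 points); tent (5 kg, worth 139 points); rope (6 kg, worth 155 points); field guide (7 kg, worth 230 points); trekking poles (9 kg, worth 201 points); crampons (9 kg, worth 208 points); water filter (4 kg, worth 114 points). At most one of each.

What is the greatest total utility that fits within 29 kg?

The ratio heuristic lands on stove + hammock + satellite beacon + tent + field guide + water filter (817) but leaves 2 kg idle.
Dropping water filter frees 4 kg; slotting in rope (6 kg) lifts the total to 858 at 29 kg.

858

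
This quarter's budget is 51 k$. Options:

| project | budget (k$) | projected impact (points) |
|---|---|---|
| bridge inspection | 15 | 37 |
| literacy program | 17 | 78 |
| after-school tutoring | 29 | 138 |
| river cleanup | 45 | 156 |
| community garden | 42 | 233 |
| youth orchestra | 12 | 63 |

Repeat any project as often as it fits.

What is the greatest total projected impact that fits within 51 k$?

252

The ratio heuristic lands on community garden (233) but leaves 9 k$ idle.
Replace community garden with 4×youth orchestra: the trade gains 19 net, giving 252 at 48 k$.
The spare 3 k$ is too small for any remaining project, and no exchange beats 252.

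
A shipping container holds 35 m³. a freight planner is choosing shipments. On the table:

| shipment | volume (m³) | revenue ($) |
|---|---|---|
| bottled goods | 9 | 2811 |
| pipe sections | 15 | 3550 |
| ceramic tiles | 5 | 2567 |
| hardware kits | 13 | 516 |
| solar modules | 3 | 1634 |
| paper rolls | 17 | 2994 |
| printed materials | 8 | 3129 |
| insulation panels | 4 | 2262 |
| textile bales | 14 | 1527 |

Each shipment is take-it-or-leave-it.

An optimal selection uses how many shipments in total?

5

Optimal total is 13142.
For example pipe sections + ceramic tiles + solar modules + printed materials + insulation panels achieves it, using 35 m³.
Every optimal selection uses 5 shipments.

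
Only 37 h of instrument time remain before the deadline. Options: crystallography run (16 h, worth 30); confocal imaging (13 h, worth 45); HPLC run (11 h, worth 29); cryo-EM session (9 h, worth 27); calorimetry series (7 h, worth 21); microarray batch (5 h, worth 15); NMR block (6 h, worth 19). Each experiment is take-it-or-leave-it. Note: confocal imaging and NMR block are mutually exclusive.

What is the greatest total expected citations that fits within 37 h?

110

Confocal imaging + HPLC run + calorimetry series + microarray batch uses 36 of the 37 h and totals 110.
No other feasible combination exceeds 110.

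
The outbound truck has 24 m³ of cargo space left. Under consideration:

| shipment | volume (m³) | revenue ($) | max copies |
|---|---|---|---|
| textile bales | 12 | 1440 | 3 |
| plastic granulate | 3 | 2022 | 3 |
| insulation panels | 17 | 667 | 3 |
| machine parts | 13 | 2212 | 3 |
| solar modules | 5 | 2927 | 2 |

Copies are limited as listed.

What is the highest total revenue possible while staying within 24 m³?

Density check — plastic granulate 674.00, solar modules 585.40, machine parts 170.15, textile bales 120.00 are the best per m³.
3×plastic granulate + 2×solar modules uses 19 of the 24 m³ and totals 11920.
That's the maximum — no swap from here does better than 11920.

11920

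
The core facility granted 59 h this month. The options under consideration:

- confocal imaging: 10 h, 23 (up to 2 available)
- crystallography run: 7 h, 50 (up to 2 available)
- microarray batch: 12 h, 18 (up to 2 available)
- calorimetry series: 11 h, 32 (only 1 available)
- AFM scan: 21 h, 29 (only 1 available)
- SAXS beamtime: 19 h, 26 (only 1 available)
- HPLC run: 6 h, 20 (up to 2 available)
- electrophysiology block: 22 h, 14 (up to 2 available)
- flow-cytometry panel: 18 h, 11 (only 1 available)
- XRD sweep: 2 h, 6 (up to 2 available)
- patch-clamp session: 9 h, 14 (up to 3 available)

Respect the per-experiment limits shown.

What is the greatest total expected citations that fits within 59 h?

Density check — crystallography run 7.14, HPLC run 3.33, XRD sweep 3.00 are the best per h.
Greedy by ratio would take confocal imaging + 2×crystallography run + calorimetry series + 2×HPLC run + 2×XRD sweep: 51 h used, total 207.
The 2 h tied up in XRD sweep is better spent on confocal imaging — total rises to 224 (59 h).
No other feasible combination exceeds 224.

224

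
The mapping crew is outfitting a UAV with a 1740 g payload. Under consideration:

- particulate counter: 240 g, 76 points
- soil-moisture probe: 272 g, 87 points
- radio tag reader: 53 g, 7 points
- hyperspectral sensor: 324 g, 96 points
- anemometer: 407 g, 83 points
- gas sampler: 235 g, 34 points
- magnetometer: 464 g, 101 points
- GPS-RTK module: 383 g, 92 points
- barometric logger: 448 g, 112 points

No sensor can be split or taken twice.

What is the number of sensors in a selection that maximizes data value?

6

Optimal total is 470.
One optimal bundle: particulate counter + soil-moisture probe + radio tag reader + hyperspectral sensor + GPS-RTK module + barometric logger (1720 g).
All optima have 6 sensors.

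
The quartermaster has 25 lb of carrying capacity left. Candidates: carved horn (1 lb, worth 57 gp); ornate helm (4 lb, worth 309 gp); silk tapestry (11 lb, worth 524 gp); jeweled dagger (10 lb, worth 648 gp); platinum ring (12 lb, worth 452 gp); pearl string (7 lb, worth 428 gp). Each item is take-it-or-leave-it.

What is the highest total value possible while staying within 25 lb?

1481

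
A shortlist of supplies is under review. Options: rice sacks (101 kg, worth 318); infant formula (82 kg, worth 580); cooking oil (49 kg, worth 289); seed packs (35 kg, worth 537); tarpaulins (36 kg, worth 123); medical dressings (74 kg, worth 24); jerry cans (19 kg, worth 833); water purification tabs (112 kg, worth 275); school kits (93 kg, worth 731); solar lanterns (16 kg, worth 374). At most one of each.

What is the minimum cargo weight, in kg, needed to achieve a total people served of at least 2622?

212

Look for the lowest-cargo combination reaching 2622.
cooking oil + seed packs + jerry cans + school kits + solar lanterns: 2764 people served at 212 kg.
Below 212 kg the best achievable stays under 2622.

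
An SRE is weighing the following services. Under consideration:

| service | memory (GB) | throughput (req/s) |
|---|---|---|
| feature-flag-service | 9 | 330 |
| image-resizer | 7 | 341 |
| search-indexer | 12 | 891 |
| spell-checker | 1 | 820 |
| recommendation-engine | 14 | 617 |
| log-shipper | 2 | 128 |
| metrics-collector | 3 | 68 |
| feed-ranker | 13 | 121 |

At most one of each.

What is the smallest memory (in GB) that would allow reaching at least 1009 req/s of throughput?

6

Look for the lowest-memory combination reaching 1009.
spell-checker + log-shipper + metrics-collector reaches 1016 using 6 GB.
Below 6 GB the best achievable stays under 1009.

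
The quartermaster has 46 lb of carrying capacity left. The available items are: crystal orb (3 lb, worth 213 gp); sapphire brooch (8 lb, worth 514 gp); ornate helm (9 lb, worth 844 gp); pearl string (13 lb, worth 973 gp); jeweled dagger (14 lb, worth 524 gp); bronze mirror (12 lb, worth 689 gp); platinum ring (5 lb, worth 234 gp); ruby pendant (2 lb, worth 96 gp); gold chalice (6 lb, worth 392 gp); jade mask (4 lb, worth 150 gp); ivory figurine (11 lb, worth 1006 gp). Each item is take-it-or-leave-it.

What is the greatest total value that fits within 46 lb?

A density-first pass picks crystal orb + ornate helm + pearl string + ruby pendant + gold chalice + ivory figurine — 3524 at 44 lb.
Dropping gold chalice frees 6 lb; slotting in sapphire brooch (8 lb) lifts the total to 3646 at 46 lb.
Runner-up crystal orb + ornate helm + pearl string + gold chalice + jade mask + ivory figurine tops out at 3578.

3646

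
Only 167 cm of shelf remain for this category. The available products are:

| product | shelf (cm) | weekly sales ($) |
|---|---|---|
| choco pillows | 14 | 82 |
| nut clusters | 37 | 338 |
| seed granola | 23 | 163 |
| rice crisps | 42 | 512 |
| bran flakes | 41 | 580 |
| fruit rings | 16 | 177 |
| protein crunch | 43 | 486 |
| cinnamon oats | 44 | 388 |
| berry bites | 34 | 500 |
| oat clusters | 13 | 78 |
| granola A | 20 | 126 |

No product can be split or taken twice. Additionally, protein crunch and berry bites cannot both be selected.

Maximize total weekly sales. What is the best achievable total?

Nut clusters + rice crisps + bran flakes + berry bites + oat clusters uses 167 of the 167 cm and totals 2008.

2008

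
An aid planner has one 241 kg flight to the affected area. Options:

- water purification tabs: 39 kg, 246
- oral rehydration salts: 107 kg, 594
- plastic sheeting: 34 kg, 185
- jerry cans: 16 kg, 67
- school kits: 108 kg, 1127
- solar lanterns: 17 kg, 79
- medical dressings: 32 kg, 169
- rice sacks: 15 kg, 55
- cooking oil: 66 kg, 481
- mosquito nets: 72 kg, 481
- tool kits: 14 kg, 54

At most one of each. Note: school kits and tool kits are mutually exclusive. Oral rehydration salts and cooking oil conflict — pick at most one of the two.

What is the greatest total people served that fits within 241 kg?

1962

The ratio heuristic lands on water purification tabs + school kits + solar lanterns + cooking oil (1933) but leaves 11 kg idle.
The 56 kg tied up in water purification tabs and solar lanterns is better spent on plastic sheeting + medical dressings — total rises to 1962 (240 kg).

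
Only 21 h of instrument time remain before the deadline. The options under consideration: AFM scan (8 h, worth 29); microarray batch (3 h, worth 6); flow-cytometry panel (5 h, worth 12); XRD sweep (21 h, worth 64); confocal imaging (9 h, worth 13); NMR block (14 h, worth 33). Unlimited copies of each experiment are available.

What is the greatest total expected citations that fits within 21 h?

70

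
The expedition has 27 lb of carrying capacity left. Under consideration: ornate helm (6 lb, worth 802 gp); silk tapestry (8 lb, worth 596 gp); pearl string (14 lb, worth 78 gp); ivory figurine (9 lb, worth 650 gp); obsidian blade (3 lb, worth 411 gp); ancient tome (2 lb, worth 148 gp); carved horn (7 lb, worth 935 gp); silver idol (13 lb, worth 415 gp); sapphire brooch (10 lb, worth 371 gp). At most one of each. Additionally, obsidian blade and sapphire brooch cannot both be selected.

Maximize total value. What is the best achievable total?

2946

Greedy by ratio would take ornate helm + silk tapestry + obsidian blade + ancient tome + carved horn: 26 lb used, total 2892.
Dropping silk tapestry frees 8 lb; slotting in ivory figurine (9 lb) lifts the total to 2946 at 27 lb.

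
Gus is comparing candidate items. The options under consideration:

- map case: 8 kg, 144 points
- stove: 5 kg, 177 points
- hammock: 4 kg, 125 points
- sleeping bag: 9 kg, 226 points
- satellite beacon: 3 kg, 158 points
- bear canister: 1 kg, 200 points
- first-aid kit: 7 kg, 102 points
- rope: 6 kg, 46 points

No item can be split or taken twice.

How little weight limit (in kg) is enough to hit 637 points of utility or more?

13

Need the lightest bundle worth ≥ 637.
stove + hammock + satellite beacon + bear canister reaches 660 using 13 kg.
No combination under 13 kg hits 637.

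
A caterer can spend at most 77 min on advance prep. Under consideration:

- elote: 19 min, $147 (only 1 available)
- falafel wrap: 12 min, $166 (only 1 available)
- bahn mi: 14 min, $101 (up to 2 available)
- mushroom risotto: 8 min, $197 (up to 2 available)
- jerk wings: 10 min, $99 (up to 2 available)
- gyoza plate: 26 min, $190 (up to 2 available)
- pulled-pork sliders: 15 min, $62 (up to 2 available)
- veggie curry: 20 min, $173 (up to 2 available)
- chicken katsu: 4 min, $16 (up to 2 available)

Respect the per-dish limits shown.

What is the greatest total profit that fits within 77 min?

979

By profit per min: mushroom risotto 24.62, falafel wrap 13.83, jerk wings 9.90, veggie curry 8.65 lead.
Greedy by ratio would take falafel wrap + 2×mushroom risotto + 2×jerk wings + veggie curry + 2×chicken katsu: 76 min used, total 963.
The 18 min tied up in jerk wings and 2×chicken katsu is better spent on elote — total rises to 979 (77 min).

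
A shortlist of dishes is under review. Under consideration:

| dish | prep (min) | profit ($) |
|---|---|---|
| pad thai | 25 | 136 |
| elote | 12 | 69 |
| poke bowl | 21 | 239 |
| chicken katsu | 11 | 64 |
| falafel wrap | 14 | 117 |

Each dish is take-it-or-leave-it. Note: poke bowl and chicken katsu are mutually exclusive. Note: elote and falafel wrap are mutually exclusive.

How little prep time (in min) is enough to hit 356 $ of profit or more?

35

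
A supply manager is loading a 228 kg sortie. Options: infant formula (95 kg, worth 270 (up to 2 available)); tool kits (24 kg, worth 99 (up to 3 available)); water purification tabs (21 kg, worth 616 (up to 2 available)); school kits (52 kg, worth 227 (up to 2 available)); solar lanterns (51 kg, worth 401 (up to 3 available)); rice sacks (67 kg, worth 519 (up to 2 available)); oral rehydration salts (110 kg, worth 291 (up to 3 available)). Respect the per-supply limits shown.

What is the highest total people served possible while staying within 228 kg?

By people served per kg: water purification tabs 29.33, solar lanterns 7.86, rice sacks 7.75, school kits 4.37 lead.
Greedy by ratio would take tool kits + 2×water purification tabs + 3×solar lanterns: 219 kg used, total 2534.
The 126 kg tied up in tool kits and 2×solar lanterns is better spent on 2×rice sacks — total rises to 2671 (227 kg).

2671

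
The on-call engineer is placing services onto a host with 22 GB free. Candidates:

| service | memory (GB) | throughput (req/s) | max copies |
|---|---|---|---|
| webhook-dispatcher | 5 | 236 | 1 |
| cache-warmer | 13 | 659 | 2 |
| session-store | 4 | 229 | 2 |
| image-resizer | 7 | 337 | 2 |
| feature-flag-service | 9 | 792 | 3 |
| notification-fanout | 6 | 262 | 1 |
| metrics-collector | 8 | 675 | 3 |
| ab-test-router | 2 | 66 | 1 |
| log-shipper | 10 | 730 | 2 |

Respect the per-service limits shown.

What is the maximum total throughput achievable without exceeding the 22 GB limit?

1813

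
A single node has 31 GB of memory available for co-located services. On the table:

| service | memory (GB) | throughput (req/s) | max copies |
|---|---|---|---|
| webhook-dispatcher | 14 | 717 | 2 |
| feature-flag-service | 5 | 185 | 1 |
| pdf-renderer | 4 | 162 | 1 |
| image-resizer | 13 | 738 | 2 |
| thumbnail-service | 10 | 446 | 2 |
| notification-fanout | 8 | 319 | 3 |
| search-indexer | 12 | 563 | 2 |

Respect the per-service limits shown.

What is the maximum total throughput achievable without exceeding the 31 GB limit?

A density-first pass picks pdf-renderer + 2×image-resizer — 1638 at 30 GB.
The 4 GB tied up in pdf-renderer is better spent on feature-flag-service — total rises to 1661 (31 GB).

1661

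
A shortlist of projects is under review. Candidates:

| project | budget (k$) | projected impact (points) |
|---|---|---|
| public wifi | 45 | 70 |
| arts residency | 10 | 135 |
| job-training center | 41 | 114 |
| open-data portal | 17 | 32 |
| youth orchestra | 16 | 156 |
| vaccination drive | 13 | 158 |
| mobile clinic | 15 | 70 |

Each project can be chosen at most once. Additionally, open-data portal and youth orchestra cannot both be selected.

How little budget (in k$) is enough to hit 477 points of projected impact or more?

Look for the lowest-budget combination reaching 477.
arts residency + youth orchestra + vaccination drive + mobile clinic reaches 519 using 54 k$.
No combination under 54 k$ hits 477.

54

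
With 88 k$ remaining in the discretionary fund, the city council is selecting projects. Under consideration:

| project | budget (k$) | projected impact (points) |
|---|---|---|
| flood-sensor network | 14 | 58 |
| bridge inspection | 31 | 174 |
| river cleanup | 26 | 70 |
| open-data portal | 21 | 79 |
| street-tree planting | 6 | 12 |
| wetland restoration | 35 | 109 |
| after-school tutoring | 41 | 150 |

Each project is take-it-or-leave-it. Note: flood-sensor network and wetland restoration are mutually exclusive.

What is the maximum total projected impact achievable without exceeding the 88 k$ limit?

382

Taking the top-ratio projects first gives flood-sensor network + bridge inspection + open-data portal + street-tree planting for 323 (72 k$).
The 27 k$ tied up in open-data portal and street-tree planting is better spent on after-school tutoring — total rises to 382 (86 k$).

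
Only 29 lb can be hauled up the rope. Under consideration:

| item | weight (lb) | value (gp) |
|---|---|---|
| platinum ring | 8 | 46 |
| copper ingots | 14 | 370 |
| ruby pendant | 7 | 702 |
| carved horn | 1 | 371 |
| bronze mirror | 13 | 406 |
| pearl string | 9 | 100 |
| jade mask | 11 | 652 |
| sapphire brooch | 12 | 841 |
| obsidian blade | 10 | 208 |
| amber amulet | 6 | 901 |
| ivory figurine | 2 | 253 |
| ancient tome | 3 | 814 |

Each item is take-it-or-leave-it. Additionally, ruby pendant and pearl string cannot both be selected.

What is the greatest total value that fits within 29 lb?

A density-first pass picks ruby pendant + carved horn + obsidian blade + amber amulet + ivory figurine + ancient tome — 3249 at 29 lb.
The 12 lb tied up in obsidian blade and ivory figurine is better spent on sapphire brooch — total rises to 3629 (29 lb).

3629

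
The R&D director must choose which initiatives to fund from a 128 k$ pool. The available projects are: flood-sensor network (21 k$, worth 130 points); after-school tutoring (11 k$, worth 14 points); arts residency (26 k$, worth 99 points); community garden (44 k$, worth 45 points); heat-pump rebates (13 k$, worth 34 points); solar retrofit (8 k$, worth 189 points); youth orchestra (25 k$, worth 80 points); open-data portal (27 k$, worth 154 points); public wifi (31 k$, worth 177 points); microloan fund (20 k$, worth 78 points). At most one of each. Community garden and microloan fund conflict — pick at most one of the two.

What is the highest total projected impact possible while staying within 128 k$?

Filling by ratio: flood-sensor network + heat-pump rebates + solar retrofit + open-data portal + public wifi + microloan fund for 762, with 8 k$ left unused.
Dropping microloan fund frees 20 k$; slotting in arts residency (26 k$) lifts the total to 783 at 126 k$.

783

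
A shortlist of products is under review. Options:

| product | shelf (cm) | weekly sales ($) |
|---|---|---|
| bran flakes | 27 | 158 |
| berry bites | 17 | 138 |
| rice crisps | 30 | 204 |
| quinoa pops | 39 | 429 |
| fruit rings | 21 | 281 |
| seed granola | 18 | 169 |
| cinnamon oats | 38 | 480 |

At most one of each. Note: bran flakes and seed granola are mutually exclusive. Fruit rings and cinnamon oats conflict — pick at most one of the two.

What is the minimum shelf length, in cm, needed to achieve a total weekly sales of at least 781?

Need the lightest bundle worth ≥ 781.
berry bites + seed granola + cinnamon oats: 787 weekly sales at 73 cm.
Below 73 cm the best achievable stays under 781.

73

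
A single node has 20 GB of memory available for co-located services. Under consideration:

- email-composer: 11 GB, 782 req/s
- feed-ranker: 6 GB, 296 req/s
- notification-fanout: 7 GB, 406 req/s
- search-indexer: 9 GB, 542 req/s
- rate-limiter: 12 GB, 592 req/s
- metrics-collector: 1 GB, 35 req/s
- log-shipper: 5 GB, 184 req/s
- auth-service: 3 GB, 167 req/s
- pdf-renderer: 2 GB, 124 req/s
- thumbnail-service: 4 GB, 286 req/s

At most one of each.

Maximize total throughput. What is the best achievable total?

1359

Best packing: email-composer + auth-service + pdf-renderer + thumbnail-service — 20 GB, 1359 total.
No other feasible combination exceeds 1359.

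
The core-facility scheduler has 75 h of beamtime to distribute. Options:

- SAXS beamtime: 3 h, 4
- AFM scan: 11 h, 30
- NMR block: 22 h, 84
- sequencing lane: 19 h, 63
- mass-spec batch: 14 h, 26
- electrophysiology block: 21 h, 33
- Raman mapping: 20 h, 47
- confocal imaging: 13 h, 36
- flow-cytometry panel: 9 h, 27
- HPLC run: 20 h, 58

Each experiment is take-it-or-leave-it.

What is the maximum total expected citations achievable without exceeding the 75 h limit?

The ratio heuristic lands on SAXS beamtime + NMR block + sequencing lane + flow-cytometry panel + HPLC run (236) but leaves 2 h idle.
Replace SAXS beamtime and flow-cytometry panel with confocal imaging: the trade gains 5 net, giving 241 at 74 h.

241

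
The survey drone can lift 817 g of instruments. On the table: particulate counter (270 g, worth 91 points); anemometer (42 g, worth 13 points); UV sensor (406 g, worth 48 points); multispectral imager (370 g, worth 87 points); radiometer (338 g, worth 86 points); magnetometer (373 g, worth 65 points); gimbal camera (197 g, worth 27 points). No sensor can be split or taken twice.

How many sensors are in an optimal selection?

3

Optimal total is 204.
One optimal bundle: particulate counter + radiometer + gimbal camera (805 g).
All optima have 3 sensors.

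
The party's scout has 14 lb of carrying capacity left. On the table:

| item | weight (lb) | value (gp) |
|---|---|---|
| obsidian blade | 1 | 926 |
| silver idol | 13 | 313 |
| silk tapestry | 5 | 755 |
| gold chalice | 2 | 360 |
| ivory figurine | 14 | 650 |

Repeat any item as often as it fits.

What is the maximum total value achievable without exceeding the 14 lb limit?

12964

Best packing: 14×obsidian blade — 14 lb, 12964 total.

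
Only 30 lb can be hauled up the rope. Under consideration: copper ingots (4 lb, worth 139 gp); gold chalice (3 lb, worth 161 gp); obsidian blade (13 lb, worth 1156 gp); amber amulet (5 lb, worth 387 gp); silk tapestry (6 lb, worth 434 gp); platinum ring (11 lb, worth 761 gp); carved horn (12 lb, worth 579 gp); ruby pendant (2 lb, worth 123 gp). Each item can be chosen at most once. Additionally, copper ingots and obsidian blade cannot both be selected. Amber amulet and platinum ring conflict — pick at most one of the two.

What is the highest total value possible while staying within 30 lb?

A density-first pass picks gold chalice + obsidian blade + amber amulet + silk tapestry + ruby pendant — 2261 at 29 lb.
Replace gold chalice and amber amulet and ruby pendant with platinum ring: the trade gains 90 net, giving 2351 at 30 lb.
Next best is gold chalice + obsidian blade + amber amulet + silk tapestry + ruby pendant at 2261 (29 lb) — short by 90.

2351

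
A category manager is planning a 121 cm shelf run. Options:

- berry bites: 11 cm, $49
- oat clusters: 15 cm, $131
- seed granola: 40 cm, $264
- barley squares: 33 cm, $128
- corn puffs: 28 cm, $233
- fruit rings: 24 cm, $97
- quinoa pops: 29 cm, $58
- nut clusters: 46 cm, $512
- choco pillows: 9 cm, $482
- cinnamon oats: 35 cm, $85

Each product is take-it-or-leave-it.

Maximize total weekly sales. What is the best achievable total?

1438

A density-first pass picks berry bites + oat clusters + corn puffs + nut clusters + choco pillows — 1407 at 109 cm.
Replace corn puffs with seed granola: the trade gains 31 net, giving 1438 at 121 cm.
That's the maximum — no swap from here does better than 1438.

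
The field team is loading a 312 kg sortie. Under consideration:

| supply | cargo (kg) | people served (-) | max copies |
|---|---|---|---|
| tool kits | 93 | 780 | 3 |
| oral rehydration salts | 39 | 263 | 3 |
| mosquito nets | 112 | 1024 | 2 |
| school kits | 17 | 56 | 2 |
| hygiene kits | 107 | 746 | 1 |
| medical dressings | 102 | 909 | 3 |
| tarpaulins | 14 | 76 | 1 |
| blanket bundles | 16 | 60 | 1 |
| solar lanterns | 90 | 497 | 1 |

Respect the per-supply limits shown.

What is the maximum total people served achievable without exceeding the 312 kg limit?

2727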